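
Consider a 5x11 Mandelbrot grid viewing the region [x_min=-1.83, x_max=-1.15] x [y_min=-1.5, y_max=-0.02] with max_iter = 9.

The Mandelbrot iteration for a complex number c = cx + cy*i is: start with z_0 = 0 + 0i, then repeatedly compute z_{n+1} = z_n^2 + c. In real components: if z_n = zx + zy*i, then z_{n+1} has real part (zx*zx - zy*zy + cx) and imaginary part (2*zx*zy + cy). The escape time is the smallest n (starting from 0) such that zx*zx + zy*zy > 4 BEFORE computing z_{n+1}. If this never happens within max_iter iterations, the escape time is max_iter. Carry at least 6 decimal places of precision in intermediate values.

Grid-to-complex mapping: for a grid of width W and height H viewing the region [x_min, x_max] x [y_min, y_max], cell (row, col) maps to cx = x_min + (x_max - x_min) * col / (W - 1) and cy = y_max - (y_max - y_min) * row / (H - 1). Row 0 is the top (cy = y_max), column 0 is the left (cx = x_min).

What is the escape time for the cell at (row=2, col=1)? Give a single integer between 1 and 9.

z_0 = 0 + 0i, c = -1.6600 + -0.3160i
Iter 1: z = -1.6600 + -0.3160i, |z|^2 = 2.8555
Iter 2: z = 0.9957 + 0.7331i, |z|^2 = 1.5290
Iter 3: z = -1.2060 + 1.1440i, |z|^2 = 2.7631
Iter 4: z = -1.5144 + -3.0752i, |z|^2 = 11.7505
Escaped at iteration 4

Answer: 4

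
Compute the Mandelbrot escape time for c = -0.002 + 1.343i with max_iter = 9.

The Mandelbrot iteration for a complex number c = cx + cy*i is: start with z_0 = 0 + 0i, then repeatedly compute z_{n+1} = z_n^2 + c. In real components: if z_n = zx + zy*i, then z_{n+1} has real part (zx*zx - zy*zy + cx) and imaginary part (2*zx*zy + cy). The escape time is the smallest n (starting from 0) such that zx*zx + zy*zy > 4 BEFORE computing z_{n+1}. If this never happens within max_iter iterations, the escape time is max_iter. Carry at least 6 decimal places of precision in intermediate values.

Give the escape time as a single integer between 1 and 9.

z_0 = 0 + 0i, c = -0.0020 + 1.3430i
Iter 1: z = -0.0020 + 1.3430i, |z|^2 = 1.8037
Iter 2: z = -1.8056 + 1.3376i, |z|^2 = 5.0496
Escaped at iteration 2

Answer: 2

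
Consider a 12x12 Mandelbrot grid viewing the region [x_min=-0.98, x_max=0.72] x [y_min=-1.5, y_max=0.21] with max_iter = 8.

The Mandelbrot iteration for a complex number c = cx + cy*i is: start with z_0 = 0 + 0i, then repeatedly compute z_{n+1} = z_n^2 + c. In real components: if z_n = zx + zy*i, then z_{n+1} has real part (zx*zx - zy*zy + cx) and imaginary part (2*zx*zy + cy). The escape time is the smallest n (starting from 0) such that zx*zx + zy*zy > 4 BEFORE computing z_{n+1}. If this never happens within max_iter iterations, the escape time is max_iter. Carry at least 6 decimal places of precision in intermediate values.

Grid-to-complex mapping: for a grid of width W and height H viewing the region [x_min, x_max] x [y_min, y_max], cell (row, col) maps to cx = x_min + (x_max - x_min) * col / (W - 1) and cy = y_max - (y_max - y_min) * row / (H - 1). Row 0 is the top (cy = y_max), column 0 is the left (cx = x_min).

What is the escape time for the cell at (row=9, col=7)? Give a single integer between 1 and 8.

Answer: 3

Derivation:
z_0 = 0 + 0i, c = 0.1018 + -1.1891i
Iter 1: z = 0.1018 + -1.1891i, |z|^2 = 1.4243
Iter 2: z = -1.3018 + -1.4312i, |z|^2 = 3.7430
Iter 3: z = -0.2521 + 2.5371i, |z|^2 = 6.5006
Escaped at iteration 3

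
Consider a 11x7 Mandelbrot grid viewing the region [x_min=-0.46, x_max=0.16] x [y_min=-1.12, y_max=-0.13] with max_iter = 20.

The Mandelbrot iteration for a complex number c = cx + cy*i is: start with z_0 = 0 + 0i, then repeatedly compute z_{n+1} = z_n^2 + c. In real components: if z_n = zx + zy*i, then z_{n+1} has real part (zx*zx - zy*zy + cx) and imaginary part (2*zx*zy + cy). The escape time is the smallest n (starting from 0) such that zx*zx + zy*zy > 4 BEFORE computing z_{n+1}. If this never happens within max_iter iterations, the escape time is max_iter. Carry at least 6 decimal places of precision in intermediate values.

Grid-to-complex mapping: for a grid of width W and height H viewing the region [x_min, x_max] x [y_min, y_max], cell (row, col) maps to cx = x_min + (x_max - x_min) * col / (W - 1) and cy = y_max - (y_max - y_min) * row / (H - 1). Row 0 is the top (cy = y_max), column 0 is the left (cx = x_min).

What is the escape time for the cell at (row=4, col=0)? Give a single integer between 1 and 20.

Answer: 6

Derivation:
z_0 = 0 + 0i, c = -0.4600 + -0.7900i
Iter 1: z = -0.4600 + -0.7900i, |z|^2 = 0.8357
Iter 2: z = -0.8725 + -0.0632i, |z|^2 = 0.7653
Iter 3: z = 0.2973 + -0.6797i, |z|^2 = 0.5504
Iter 4: z = -0.8336 + -1.1941i, |z|^2 = 2.1209
Iter 5: z = -1.1909 + 1.2009i, |z|^2 = 2.8605
Iter 6: z = -0.4839 + -3.6504i, |z|^2 = 13.5599
Escaped at iteration 6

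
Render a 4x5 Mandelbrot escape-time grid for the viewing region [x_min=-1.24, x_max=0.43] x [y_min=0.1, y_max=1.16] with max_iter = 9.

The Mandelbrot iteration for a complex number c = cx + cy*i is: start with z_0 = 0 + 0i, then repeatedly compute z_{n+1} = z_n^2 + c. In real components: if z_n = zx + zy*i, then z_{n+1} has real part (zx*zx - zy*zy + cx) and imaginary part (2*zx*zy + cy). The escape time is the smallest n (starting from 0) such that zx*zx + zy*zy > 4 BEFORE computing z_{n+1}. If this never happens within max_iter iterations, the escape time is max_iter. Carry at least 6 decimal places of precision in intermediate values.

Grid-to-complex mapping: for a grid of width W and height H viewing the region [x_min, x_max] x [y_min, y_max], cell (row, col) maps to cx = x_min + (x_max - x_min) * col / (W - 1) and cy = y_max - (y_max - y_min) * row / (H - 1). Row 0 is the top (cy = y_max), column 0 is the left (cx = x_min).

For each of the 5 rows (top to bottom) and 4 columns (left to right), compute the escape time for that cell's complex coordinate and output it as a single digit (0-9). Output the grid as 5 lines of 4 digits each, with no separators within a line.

(row=0, col=0): c = -1.2400 + 1.1600i → escape time 2
(row=0, col=1): c = -0.6833 + 1.1600i → escape time 3
(row=0, col=2): c = -0.1267 + 1.1600i → escape time 4
(row=0, col=3): c = 0.4300 + 1.1600i → escape time 2
(row=1, col=0): c = -1.2400 + 0.8950i → escape time 3
(row=1, col=1): c = -0.6833 + 0.8950i → escape time 4
(row=1, col=2): c = -0.1267 + 0.8950i → escape time 9
(row=1, col=3): c = 0.4300 + 0.8950i → escape time 3
(row=2, col=0): c = -1.2400 + 0.6300i → escape time 3
(row=2, col=1): c = -0.6833 + 0.6300i → escape time 6
(row=2, col=2): c = -0.1267 + 0.6300i → escape time 9
(row=2, col=3): c = 0.4300 + 0.6300i → escape time 6
(row=3, col=0): c = -1.2400 + 0.3650i → escape time 9
(row=3, col=1): c = -0.6833 + 0.3650i → escape time 9
(row=3, col=2): c = -0.1267 + 0.3650i → escape time 9
(row=3, col=3): c = 0.4300 + 0.3650i → escape time 9
(row=4, col=0): c = -1.2400 + 0.1000i → escape time 9
(row=4, col=1): c = -0.6833 + 0.1000i → escape time 9
(row=4, col=2): c = -0.1267 + 0.1000i → escape time 9
(row=4, col=3): c = 0.4300 + 0.1000i → escape time 6

Answer: 2342
3493
3696
9999
9996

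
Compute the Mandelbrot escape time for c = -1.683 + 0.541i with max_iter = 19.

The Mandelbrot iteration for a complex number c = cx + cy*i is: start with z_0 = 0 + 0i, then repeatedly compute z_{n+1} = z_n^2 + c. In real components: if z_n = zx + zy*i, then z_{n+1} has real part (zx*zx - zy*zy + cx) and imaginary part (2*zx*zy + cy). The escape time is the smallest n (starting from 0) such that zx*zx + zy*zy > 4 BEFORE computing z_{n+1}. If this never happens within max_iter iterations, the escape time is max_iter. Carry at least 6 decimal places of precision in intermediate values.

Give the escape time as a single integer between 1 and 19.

z_0 = 0 + 0i, c = -1.6830 + 0.5410i
Iter 1: z = -1.6830 + 0.5410i, |z|^2 = 3.1252
Iter 2: z = 0.8568 + -1.2800i, |z|^2 = 2.3725
Iter 3: z = -2.5873 + -1.6524i, |z|^2 = 9.4247
Escaped at iteration 3

Answer: 3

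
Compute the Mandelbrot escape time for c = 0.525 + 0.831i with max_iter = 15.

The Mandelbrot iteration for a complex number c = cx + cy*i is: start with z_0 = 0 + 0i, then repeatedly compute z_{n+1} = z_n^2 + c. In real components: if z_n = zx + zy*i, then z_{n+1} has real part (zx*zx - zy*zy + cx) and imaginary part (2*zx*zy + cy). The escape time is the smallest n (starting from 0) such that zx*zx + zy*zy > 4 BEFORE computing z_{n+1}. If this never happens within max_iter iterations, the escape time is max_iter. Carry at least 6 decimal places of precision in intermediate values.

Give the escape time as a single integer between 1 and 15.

z_0 = 0 + 0i, c = 0.5250 + 0.8310i
Iter 1: z = 0.5250 + 0.8310i, |z|^2 = 0.9662
Iter 2: z = 0.1101 + 1.7035i, |z|^2 = 2.9142
Iter 3: z = -2.3650 + 1.2060i, |z|^2 = 7.0475
Escaped at iteration 3

Answer: 3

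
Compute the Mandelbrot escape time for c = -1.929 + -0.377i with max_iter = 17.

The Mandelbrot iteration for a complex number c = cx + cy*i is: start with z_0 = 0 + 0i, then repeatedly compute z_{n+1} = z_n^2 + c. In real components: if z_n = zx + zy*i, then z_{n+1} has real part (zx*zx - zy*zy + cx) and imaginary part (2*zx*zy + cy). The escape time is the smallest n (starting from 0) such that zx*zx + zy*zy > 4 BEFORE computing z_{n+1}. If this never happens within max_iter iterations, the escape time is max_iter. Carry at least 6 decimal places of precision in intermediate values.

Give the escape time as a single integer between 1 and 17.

Answer: 3

Derivation:
z_0 = 0 + 0i, c = -1.9290 + -0.3770i
Iter 1: z = -1.9290 + -0.3770i, |z|^2 = 3.8632
Iter 2: z = 1.6499 + 1.0775i, |z|^2 = 3.8831
Iter 3: z = -0.3677 + 3.1784i, |z|^2 = 10.2378
Escaped at iteration 3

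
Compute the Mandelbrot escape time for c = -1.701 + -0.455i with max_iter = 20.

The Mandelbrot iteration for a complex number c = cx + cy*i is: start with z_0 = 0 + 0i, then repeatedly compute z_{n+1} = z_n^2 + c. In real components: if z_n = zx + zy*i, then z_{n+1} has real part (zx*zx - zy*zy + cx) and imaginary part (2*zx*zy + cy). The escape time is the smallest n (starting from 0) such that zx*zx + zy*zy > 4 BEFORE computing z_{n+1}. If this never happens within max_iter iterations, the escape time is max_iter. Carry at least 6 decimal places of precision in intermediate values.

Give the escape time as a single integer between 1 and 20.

z_0 = 0 + 0i, c = -1.7010 + -0.4550i
Iter 1: z = -1.7010 + -0.4550i, |z|^2 = 3.1004
Iter 2: z = 0.9854 + 1.0929i, |z|^2 = 2.1654
Iter 3: z = -1.9245 + 1.6989i, |z|^2 = 6.5898
Escaped at iteration 3

Answer: 3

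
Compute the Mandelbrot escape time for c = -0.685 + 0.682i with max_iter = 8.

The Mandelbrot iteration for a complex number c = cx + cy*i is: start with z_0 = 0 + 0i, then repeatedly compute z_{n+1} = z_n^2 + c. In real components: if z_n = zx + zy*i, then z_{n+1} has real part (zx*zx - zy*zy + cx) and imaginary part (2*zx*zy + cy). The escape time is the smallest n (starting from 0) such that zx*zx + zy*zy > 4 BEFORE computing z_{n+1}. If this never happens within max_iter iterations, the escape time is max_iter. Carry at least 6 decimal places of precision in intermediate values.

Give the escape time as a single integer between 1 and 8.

z_0 = 0 + 0i, c = -0.6850 + 0.6820i
Iter 1: z = -0.6850 + 0.6820i, |z|^2 = 0.9343
Iter 2: z = -0.6809 + -0.2523i, |z|^2 = 0.5273
Iter 3: z = -0.2851 + 1.0256i, |z|^2 = 1.1332
Iter 4: z = -1.6557 + 0.0973i, |z|^2 = 2.7507
Iter 5: z = 2.0468 + 0.3599i, |z|^2 = 4.3189
Escaped at iteration 5

Answer: 5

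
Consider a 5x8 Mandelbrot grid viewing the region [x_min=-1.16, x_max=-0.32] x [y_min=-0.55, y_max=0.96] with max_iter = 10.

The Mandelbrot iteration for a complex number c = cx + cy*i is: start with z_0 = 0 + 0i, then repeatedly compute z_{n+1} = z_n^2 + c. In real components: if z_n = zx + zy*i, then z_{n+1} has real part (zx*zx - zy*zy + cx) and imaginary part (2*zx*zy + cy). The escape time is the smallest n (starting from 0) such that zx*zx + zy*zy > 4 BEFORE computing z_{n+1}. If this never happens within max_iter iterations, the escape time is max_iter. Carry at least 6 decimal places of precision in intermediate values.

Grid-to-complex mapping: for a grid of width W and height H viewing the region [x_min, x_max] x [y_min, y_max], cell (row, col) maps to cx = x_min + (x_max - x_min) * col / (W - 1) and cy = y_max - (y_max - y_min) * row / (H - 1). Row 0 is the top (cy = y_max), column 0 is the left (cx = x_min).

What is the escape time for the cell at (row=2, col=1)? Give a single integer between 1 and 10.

Answer: 5

Derivation:
z_0 = 0 + 0i, c = -0.9500 + 0.5286i
Iter 1: z = -0.9500 + 0.5286i, |z|^2 = 1.1819
Iter 2: z = -0.3269 + -0.4757i, |z|^2 = 0.3332
Iter 3: z = -1.0694 + 0.8396i, |z|^2 = 1.8486
Iter 4: z = -0.5112 + -1.2672i, |z|^2 = 1.8671
Iter 5: z = -2.2945 + 1.8241i, |z|^2 = 8.5922
Escaped at iteration 5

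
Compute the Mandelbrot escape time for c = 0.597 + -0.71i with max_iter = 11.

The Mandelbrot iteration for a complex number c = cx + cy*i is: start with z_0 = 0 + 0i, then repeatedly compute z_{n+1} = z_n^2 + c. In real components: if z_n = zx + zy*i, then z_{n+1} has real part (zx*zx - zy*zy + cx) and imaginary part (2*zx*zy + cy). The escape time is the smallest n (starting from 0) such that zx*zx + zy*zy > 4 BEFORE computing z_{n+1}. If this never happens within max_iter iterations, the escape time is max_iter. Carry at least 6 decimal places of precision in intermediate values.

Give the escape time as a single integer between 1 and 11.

Answer: 3

Derivation:
z_0 = 0 + 0i, c = 0.5970 + -0.7100i
Iter 1: z = 0.5970 + -0.7100i, |z|^2 = 0.8605
Iter 2: z = 0.4493 + -1.5577i, |z|^2 = 2.6284
Iter 3: z = -1.6277 + -2.1098i, |z|^2 = 7.1006
Escaped at iteration 3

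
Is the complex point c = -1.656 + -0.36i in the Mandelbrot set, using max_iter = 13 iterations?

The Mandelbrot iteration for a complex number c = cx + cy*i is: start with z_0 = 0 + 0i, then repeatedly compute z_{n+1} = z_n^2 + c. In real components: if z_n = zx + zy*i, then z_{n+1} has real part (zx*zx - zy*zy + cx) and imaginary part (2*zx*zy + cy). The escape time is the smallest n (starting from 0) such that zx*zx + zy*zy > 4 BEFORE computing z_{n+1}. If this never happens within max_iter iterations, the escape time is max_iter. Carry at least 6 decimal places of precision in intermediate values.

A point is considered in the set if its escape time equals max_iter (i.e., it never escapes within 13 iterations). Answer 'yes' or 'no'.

Answer: no

Derivation:
z_0 = 0 + 0i, c = -1.6560 + -0.3600i
Iter 1: z = -1.6560 + -0.3600i, |z|^2 = 2.8719
Iter 2: z = 0.9567 + 0.8323i, |z|^2 = 1.6081
Iter 3: z = -1.4334 + 1.2326i, |z|^2 = 3.5740
Iter 4: z = -1.1207 + -3.8937i, |z|^2 = 16.4169
Escaped at iteration 4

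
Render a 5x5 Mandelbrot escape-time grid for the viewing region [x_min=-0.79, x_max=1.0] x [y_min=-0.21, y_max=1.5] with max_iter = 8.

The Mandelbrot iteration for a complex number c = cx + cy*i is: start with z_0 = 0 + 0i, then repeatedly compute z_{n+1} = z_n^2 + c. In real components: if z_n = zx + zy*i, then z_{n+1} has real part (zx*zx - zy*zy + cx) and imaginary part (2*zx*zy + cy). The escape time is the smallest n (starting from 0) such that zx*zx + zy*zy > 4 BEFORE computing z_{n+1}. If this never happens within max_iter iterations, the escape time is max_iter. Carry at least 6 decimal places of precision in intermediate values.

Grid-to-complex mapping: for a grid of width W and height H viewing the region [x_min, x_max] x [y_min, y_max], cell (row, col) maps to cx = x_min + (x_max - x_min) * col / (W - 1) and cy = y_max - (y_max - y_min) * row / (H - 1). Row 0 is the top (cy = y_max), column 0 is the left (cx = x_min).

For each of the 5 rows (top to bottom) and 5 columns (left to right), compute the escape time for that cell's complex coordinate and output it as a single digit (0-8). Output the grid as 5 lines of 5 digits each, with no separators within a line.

Answer: 22222
34422
58832
88842
88842

Derivation:
(row=0, col=0): c = -0.7900 + 1.5000i → escape time 2
(row=0, col=1): c = -0.3425 + 1.5000i → escape time 2
(row=0, col=2): c = 0.1050 + 1.5000i → escape time 2
(row=0, col=3): c = 0.5525 + 1.5000i → escape time 2
(row=0, col=4): c = 1.0000 + 1.5000i → escape time 2
(row=1, col=0): c = -0.7900 + 1.0725i → escape time 3
(row=1, col=1): c = -0.3425 + 1.0725i → escape time 4
(row=1, col=2): c = 0.1050 + 1.0725i → escape time 4
(row=1, col=3): c = 0.5525 + 1.0725i → escape time 2
(row=1, col=4): c = 1.0000 + 1.0725i → escape time 2
(row=2, col=0): c = -0.7900 + 0.6450i → escape time 5
(row=2, col=1): c = -0.3425 + 0.6450i → escape time 8
(row=2, col=2): c = 0.1050 + 0.6450i → escape time 8
(row=2, col=3): c = 0.5525 + 0.6450i → escape time 3
(row=2, col=4): c = 1.0000 + 0.6450i → escape time 2
(row=3, col=0): c = -0.7900 + 0.2175i → escape time 8
(row=3, col=1): c = -0.3425 + 0.2175i → escape time 8
(row=3, col=2): c = 0.1050 + 0.2175i → escape time 8
(row=3, col=3): c = 0.5525 + 0.2175i → escape time 4
(row=3, col=4): c = 1.0000 + 0.2175i → escape time 2
(row=4, col=0): c = -0.7900 + -0.2100i → escape time 8
(row=4, col=1): c = -0.3425 + -0.2100i → escape time 8
(row=4, col=2): c = 0.1050 + -0.2100i → escape time 8
(row=4, col=3): c = 0.5525 + -0.2100i → escape time 4
(row=4, col=4): c = 1.0000 + -0.2100i → escape time 2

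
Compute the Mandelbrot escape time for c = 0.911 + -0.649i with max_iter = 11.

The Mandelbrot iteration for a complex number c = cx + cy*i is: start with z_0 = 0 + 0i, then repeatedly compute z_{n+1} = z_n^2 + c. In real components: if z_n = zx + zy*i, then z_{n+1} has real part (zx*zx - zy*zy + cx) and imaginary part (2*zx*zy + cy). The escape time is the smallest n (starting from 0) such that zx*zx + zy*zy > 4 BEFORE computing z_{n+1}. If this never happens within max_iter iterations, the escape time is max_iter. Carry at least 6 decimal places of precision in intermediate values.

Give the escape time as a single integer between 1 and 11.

Answer: 2

Derivation:
z_0 = 0 + 0i, c = 0.9110 + -0.6490i
Iter 1: z = 0.9110 + -0.6490i, |z|^2 = 1.2511
Iter 2: z = 1.3197 + -1.8315i, |z|^2 = 5.0960
Escaped at iteration 2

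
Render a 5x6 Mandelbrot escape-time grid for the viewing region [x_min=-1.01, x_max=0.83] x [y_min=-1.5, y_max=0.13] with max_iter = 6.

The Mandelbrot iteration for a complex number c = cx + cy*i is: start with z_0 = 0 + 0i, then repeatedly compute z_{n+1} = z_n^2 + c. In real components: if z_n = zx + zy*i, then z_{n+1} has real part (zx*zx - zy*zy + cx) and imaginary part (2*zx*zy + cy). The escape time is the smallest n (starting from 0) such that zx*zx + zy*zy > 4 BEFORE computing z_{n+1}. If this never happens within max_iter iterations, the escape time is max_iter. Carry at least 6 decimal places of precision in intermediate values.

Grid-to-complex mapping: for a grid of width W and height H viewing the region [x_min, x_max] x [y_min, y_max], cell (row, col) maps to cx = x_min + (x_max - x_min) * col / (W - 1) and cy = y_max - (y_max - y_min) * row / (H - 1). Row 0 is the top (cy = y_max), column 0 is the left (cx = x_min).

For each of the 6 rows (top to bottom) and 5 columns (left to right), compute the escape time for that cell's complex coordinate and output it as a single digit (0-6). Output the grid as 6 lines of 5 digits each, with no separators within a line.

(row=0, col=0): c = -1.0100 + 0.1300i → escape time 6
(row=0, col=1): c = -0.5500 + 0.1300i → escape time 6
(row=0, col=2): c = -0.0900 + 0.1300i → escape time 6
(row=0, col=3): c = 0.3700 + 0.1300i → escape time 6
(row=0, col=4): c = 0.8300 + 0.1300i → escape time 3
(row=1, col=0): c = -1.0100 + -0.1960i → escape time 6
(row=1, col=1): c = -0.5500 + -0.1960i → escape time 6
(row=1, col=2): c = -0.0900 + -0.1960i → escape time 6
(row=1, col=3): c = 0.3700 + -0.1960i → escape time 6
(row=1, col=4): c = 0.8300 + -0.1960i → escape time 3
(row=2, col=0): c = -1.0100 + -0.5220i → escape time 5
(row=2, col=1): c = -0.5500 + -0.5220i → escape time 6
(row=2, col=2): c = -0.0900 + -0.5220i → escape time 6
(row=2, col=3): c = 0.3700 + -0.5220i → escape time 6
(row=2, col=4): c = 0.8300 + -0.5220i → escape time 3
(row=3, col=0): c = -1.0100 + -0.8480i → escape time 3
(row=3, col=1): c = -0.5500 + -0.8480i → escape time 4
(row=3, col=2): c = -0.0900 + -0.8480i → escape time 6
(row=3, col=3): c = 0.3700 + -0.8480i → escape time 4
(row=3, col=4): c = 0.8300 + -0.8480i → escape time 2
(row=4, col=0): c = -1.0100 + -1.1740i → escape time 3
(row=4, col=1): c = -0.5500 + -1.1740i → escape time 3
(row=4, col=2): c = -0.0900 + -1.1740i → escape time 4
(row=4, col=3): c = 0.3700 + -1.1740i → escape time 2
(row=4, col=4): c = 0.8300 + -1.1740i → escape time 2
(row=5, col=0): c = -1.0100 + -1.5000i → escape time 2
(row=5, col=1): c = -0.5500 + -1.5000i → escape time 2
(row=5, col=2): c = -0.0900 + -1.5000i → escape time 2
(row=5, col=3): c = 0.3700 + -1.5000i → escape time 2
(row=5, col=4): c = 0.8300 + -1.5000i → escape time 2

Answer: 66663
66663
56663
34642
33422
22222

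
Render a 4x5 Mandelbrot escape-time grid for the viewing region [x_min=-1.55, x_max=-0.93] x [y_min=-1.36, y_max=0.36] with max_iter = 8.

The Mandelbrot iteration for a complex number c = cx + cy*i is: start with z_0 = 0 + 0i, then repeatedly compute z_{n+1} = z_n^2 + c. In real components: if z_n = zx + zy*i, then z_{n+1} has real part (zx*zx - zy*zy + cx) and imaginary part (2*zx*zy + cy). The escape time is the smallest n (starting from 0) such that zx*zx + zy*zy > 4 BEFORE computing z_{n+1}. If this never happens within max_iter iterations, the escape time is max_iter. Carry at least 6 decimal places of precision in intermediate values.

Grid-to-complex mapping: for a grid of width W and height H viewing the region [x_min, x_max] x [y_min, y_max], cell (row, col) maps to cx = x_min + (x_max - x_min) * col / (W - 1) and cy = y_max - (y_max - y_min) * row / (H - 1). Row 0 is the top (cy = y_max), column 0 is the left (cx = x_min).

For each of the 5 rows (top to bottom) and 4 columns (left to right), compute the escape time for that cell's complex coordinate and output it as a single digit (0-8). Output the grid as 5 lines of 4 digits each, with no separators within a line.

(row=0, col=0): c = -1.5500 + 0.3600i → escape time 4
(row=0, col=1): c = -1.3433 + 0.3600i → escape time 6
(row=0, col=2): c = -1.1367 + 0.3600i → escape time 7
(row=0, col=3): c = -0.9300 + 0.3600i → escape time 7
(row=1, col=0): c = -1.5500 + -0.0700i → escape time 7
(row=1, col=1): c = -1.3433 + -0.0700i → escape time 8
(row=1, col=2): c = -1.1367 + -0.0700i → escape time 8
(row=1, col=3): c = -0.9300 + -0.0700i → escape time 8
(row=2, col=0): c = -1.5500 + -0.5000i → escape time 3
(row=2, col=1): c = -1.3433 + -0.5000i → escape time 3
(row=2, col=2): c = -1.1367 + -0.5000i → escape time 5
(row=2, col=3): c = -0.9300 + -0.5000i → escape time 5
(row=3, col=0): c = -1.5500 + -0.9300i → escape time 3
(row=3, col=1): c = -1.3433 + -0.9300i → escape time 3
(row=3, col=2): c = -1.1367 + -0.9300i → escape time 3
(row=3, col=3): c = -0.9300 + -0.9300i → escape time 3
(row=4, col=0): c = -1.5500 + -1.3600i → escape time 1
(row=4, col=1): c = -1.3433 + -1.3600i → escape time 2
(row=4, col=2): c = -1.1367 + -1.3600i → escape time 2
(row=4, col=3): c = -0.9300 + -1.3600i → escape time 2

Answer: 4677
7888
3355
3333
1222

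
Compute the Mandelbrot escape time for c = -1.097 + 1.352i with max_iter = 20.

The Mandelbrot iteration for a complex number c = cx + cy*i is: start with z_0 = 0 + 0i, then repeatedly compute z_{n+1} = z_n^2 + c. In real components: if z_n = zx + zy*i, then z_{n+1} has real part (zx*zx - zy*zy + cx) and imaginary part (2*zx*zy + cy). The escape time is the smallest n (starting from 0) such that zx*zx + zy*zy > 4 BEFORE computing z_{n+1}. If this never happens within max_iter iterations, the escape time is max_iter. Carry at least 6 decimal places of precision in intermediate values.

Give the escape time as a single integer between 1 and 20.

z_0 = 0 + 0i, c = -1.0970 + 1.3520i
Iter 1: z = -1.0970 + 1.3520i, |z|^2 = 3.0313
Iter 2: z = -1.7215 + -1.6143i, |z|^2 = 5.5695
Escaped at iteration 2

Answer: 2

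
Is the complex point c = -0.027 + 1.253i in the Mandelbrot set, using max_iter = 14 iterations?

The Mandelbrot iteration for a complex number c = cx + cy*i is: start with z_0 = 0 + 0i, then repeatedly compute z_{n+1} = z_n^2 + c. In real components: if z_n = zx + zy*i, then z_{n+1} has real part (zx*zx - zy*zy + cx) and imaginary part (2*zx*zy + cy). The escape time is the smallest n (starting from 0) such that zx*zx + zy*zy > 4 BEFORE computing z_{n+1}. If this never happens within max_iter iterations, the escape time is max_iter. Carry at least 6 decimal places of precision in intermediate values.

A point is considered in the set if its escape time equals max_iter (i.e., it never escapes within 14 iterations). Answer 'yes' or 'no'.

z_0 = 0 + 0i, c = -0.0270 + 1.2530i
Iter 1: z = -0.0270 + 1.2530i, |z|^2 = 1.5707
Iter 2: z = -1.5963 + 1.1853i, |z|^2 = 3.9531
Iter 3: z = 1.1161 + -2.5313i, |z|^2 = 7.6529
Escaped at iteration 3

Answer: no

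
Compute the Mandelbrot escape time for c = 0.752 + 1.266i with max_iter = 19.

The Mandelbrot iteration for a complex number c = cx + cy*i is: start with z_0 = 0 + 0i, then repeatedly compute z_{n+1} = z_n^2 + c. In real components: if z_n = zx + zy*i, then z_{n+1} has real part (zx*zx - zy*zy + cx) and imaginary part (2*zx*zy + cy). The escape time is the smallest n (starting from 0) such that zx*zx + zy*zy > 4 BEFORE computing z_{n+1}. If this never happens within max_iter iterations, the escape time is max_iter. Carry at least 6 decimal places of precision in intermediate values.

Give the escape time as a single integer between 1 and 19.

z_0 = 0 + 0i, c = 0.7520 + 1.2660i
Iter 1: z = 0.7520 + 1.2660i, |z|^2 = 2.1683
Iter 2: z = -0.2853 + 3.1701i, |z|^2 = 10.1307
Escaped at iteration 2

Answer: 2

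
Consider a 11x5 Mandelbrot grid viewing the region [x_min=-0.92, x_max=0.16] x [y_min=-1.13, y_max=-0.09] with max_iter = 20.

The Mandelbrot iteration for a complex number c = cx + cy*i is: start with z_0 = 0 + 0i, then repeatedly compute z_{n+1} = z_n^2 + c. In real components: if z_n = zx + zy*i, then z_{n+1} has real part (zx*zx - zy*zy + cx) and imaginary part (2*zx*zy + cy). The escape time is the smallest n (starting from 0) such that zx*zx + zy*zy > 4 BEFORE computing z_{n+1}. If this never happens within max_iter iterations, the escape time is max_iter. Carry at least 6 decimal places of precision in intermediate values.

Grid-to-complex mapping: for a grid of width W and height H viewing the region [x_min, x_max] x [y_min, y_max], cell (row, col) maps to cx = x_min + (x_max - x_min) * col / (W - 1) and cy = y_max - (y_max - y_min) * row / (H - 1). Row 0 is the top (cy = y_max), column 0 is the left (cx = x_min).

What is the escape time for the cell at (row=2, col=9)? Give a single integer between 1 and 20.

z_0 = 0 + 0i, c = 0.0520 + -0.6100i
Iter 1: z = 0.0520 + -0.6100i, |z|^2 = 0.3748
Iter 2: z = -0.3174 + -0.6734i, |z|^2 = 0.5543
Iter 3: z = -0.3008 + -0.1825i, |z|^2 = 0.1238
Iter 4: z = 0.1092 + -0.5002i, |z|^2 = 0.2621
Iter 5: z = -0.1863 + -0.7192i, |z|^2 = 0.5520
Iter 6: z = -0.4306 + -0.3420i, |z|^2 = 0.3024
Iter 7: z = 0.1204 + -0.3155i, |z|^2 = 0.1140
Iter 8: z = -0.0330 + -0.6860i, |z|^2 = 0.4716
Iter 9: z = -0.4175 + -0.5647i, |z|^2 = 0.4931
Iter 10: z = -0.0926 + -0.1385i, |z|^2 = 0.0278
Iter 11: z = 0.0414 + -0.5843i, |z|^2 = 0.3432
Iter 12: z = -0.2877 + -0.6584i, |z|^2 = 0.5162
Iter 13: z = -0.2986 + -0.2311i, |z|^2 = 0.1426
Iter 14: z = 0.0878 + -0.4720i, |z|^2 = 0.2304
Iter 15: z = -0.1630 + -0.6928i, |z|^2 = 0.5066
Iter 16: z = -0.4015 + -0.3841i, |z|^2 = 0.3087
Iter 17: z = 0.0656 + -0.3016i, |z|^2 = 0.0953
Iter 18: z = -0.0347 + -0.6496i, |z|^2 = 0.4232
Iter 19: z = -0.3688 + -0.5650i, |z|^2 = 0.4552

Answer: 20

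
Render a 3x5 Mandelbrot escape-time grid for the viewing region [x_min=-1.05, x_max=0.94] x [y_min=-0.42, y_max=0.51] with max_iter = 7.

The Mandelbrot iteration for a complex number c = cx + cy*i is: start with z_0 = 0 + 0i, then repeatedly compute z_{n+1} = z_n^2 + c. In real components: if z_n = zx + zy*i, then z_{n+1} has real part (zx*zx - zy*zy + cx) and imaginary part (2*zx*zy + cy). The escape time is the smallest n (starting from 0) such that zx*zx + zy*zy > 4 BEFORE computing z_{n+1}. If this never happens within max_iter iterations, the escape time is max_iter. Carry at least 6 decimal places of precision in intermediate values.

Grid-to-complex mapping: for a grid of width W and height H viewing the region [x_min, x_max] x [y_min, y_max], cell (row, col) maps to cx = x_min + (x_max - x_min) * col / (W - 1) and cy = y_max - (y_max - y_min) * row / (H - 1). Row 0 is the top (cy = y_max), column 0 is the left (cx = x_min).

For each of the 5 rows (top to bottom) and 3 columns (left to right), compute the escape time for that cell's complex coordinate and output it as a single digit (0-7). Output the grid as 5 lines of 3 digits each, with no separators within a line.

Answer: 572
773
773
773
672

Derivation:
(row=0, col=0): c = -1.0500 + 0.5100i → escape time 5
(row=0, col=1): c = -0.0550 + 0.5100i → escape time 7
(row=0, col=2): c = 0.9400 + 0.5100i → escape time 2
(row=1, col=0): c = -1.0500 + 0.2775i → escape time 7
(row=1, col=1): c = -0.0550 + 0.2775i → escape time 7
(row=1, col=2): c = 0.9400 + 0.2775i → escape time 3
(row=2, col=0): c = -1.0500 + 0.0450i → escape time 7
(row=2, col=1): c = -0.0550 + 0.0450i → escape time 7
(row=2, col=2): c = 0.9400 + 0.0450i → escape time 3
(row=3, col=0): c = -1.0500 + -0.1875i → escape time 7
(row=3, col=1): c = -0.0550 + -0.1875i → escape time 7
(row=3, col=2): c = 0.9400 + -0.1875i → escape time 3
(row=4, col=0): c = -1.0500 + -0.4200i → escape time 6
(row=4, col=1): c = -0.0550 + -0.4200i → escape time 7
(row=4, col=2): c = 0.9400 + -0.4200i → escape time 2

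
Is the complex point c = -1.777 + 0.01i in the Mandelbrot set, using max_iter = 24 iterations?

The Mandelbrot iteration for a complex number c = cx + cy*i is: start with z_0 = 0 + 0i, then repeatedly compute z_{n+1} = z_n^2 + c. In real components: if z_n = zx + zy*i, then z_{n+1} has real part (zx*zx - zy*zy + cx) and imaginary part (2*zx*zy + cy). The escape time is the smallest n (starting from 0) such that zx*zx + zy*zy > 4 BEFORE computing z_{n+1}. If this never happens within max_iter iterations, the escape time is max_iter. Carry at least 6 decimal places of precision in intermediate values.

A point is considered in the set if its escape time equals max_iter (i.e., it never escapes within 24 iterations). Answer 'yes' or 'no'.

Answer: no

Derivation:
z_0 = 0 + 0i, c = -1.7770 + 0.0100i
Iter 1: z = -1.7770 + 0.0100i, |z|^2 = 3.1578
Iter 2: z = 1.3806 + -0.0255i, |z|^2 = 1.9068
Iter 3: z = 0.1285 + -0.0605i, |z|^2 = 0.0202
Iter 4: z = -1.7642 + -0.0056i, |z|^2 = 3.1123
Iter 5: z = 1.3352 + 0.0296i, |z|^2 = 1.7837
Iter 6: z = 0.0049 + 0.0890i, |z|^2 = 0.0079
Iter 7: z = -1.7849 + 0.0109i, |z|^2 = 3.1860
Iter 8: z = 1.4088 + -0.0288i, |z|^2 = 1.9854
Iter 9: z = 0.2067 + -0.0712i, |z|^2 = 0.0478
Iter 10: z = -1.7393 + -0.0194i, |z|^2 = 3.0256
Iter 11: z = 1.2479 + 0.0776i, |z|^2 = 1.5632
Iter 12: z = -0.2258 + 0.2038i, |z|^2 = 0.0925
Iter 13: z = -1.7675 + -0.0820i, |z|^2 = 3.1308
Iter 14: z = 1.3404 + 0.3000i, |z|^2 = 1.8866
Iter 15: z = -0.0704 + 0.8142i, |z|^2 = 0.6678
Iter 16: z = -2.4349 + -0.1046i, |z|^2 = 5.9396
Escaped at iteration 16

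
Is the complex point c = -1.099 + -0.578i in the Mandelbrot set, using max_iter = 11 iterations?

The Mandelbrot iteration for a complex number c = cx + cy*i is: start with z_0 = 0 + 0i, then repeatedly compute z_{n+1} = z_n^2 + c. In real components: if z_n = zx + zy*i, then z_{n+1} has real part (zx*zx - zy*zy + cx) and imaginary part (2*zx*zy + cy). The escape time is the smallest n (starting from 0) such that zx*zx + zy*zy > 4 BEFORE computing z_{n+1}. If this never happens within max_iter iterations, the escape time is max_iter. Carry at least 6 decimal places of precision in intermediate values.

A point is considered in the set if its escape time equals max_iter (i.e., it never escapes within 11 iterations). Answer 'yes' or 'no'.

Answer: no

Derivation:
z_0 = 0 + 0i, c = -1.0990 + -0.5780i
Iter 1: z = -1.0990 + -0.5780i, |z|^2 = 1.5419
Iter 2: z = -0.2253 + 0.6924i, |z|^2 = 0.5302
Iter 3: z = -1.5277 + -0.8900i, |z|^2 = 3.1260
Iter 4: z = 0.4429 + 2.1413i, |z|^2 = 4.7814
Escaped at iteration 4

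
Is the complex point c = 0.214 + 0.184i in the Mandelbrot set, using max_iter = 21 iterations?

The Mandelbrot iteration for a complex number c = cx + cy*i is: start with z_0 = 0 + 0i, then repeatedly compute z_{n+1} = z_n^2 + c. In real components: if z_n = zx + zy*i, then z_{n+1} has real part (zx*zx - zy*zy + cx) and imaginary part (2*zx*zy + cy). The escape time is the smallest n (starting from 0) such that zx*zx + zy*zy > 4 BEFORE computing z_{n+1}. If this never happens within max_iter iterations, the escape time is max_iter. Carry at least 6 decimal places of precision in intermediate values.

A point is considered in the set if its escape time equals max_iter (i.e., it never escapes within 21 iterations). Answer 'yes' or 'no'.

z_0 = 0 + 0i, c = 0.2140 + 0.1840i
Iter 1: z = 0.2140 + 0.1840i, |z|^2 = 0.0797
Iter 2: z = 0.2259 + 0.2628i, |z|^2 = 0.1201
Iter 3: z = 0.1960 + 0.3027i, |z|^2 = 0.1301
Iter 4: z = 0.1608 + 0.3027i, |z|^2 = 0.1175
Iter 5: z = 0.1482 + 0.2813i, |z|^2 = 0.1011
Iter 6: z = 0.1568 + 0.2674i, |z|^2 = 0.0961
Iter 7: z = 0.1671 + 0.2679i, |z|^2 = 0.0997
Iter 8: z = 0.1702 + 0.2735i, |z|^2 = 0.1038
Iter 9: z = 0.1681 + 0.2771i, |z|^2 = 0.1050
Iter 10: z = 0.1655 + 0.2772i, |z|^2 = 0.1042
Iter 11: z = 0.1646 + 0.2757i, |z|^2 = 0.1031
Iter 12: z = 0.1650 + 0.2748i, |z|^2 = 0.1027
Iter 13: z = 0.1658 + 0.2747i, |z|^2 = 0.1029
Iter 14: z = 0.1660 + 0.2751i, |z|^2 = 0.1032
Iter 15: z = 0.1659 + 0.2753i, |z|^2 = 0.1033
Iter 16: z = 0.1657 + 0.2754i, |z|^2 = 0.1033
Iter 17: z = 0.1656 + 0.2753i, |z|^2 = 0.1032
Iter 18: z = 0.1657 + 0.2752i, |z|^2 = 0.1032
Iter 19: z = 0.1657 + 0.2752i, |z|^2 = 0.1032
Iter 20: z = 0.1657 + 0.2752i, |z|^2 = 0.1032
Did not escape in 21 iterations → in set

Answer: yes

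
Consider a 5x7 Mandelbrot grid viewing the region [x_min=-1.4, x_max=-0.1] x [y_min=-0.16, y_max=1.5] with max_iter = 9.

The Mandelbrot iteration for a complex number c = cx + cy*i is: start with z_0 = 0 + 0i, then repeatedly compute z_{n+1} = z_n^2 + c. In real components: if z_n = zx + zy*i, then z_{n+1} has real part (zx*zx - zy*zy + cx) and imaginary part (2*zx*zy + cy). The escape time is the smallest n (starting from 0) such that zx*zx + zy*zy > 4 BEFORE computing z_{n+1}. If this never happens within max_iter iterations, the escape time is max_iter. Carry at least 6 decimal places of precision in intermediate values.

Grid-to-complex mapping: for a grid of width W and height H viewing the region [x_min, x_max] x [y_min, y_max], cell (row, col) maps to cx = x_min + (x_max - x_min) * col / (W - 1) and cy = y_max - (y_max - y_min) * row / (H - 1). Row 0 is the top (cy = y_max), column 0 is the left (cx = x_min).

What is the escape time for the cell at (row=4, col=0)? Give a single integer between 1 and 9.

Answer: 5

Derivation:
z_0 = 0 + 0i, c = -1.4000 + 0.3933i
Iter 1: z = -1.4000 + 0.3933i, |z|^2 = 2.1147
Iter 2: z = 0.4053 + -0.7080i, |z|^2 = 0.6655
Iter 3: z = -1.7370 + -0.1806i, |z|^2 = 3.0498
Iter 4: z = 1.5846 + 1.0206i, |z|^2 = 3.5525
Iter 5: z = 0.0693 + 3.6277i, |z|^2 = 13.1653
Escaped at iteration 5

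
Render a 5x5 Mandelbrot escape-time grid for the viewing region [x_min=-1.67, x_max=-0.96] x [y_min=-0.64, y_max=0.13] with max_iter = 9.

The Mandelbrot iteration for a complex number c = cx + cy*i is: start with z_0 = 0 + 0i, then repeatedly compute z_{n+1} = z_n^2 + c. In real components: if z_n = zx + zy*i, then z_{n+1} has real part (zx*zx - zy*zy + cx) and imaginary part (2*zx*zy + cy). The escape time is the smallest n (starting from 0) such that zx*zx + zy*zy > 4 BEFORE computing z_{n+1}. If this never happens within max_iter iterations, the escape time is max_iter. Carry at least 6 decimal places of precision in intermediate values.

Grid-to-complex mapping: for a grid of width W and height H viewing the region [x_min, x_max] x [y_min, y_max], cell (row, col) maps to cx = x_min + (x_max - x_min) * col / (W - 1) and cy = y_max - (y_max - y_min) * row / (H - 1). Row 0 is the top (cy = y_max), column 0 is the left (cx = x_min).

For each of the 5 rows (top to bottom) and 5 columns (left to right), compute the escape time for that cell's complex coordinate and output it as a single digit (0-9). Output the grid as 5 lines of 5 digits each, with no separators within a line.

(row=0, col=0): c = -1.6700 + 0.1300i → escape time 5
(row=0, col=1): c = -1.4925 + 0.1300i → escape time 7
(row=0, col=2): c = -1.3150 + 0.1300i → escape time 9
(row=0, col=3): c = -1.1375 + 0.1300i → escape time 9
(row=0, col=4): c = -0.9600 + 0.1300i → escape time 9
(row=1, col=0): c = -1.6700 + -0.0625i → escape time 6
(row=1, col=1): c = -1.4925 + -0.0625i → escape time 7
(row=1, col=2): c = -1.3150 + -0.0625i → escape time 9
(row=1, col=3): c = -1.1375 + -0.0625i → escape time 9
(row=1, col=4): c = -0.9600 + -0.0625i → escape time 9
(row=2, col=0): c = -1.6700 + -0.2550i → escape time 4
(row=2, col=1): c = -1.4925 + -0.2550i → escape time 5
(row=2, col=2): c = -1.3150 + -0.2550i → escape time 7
(row=2, col=3): c = -1.1375 + -0.2550i → escape time 9
(row=2, col=4): c = -0.9600 + -0.2550i → escape time 9
(row=3, col=0): c = -1.6700 + -0.4475i → escape time 3
(row=3, col=1): c = -1.4925 + -0.4475i → escape time 3
(row=3, col=2): c = -1.3150 + -0.4475i → escape time 5
(row=3, col=3): c = -1.1375 + -0.4475i → escape time 6
(row=3, col=4): c = -0.9600 + -0.4475i → escape time 6
(row=4, col=0): c = -1.6700 + -0.6400i → escape time 3
(row=4, col=1): c = -1.4925 + -0.6400i → escape time 3
(row=4, col=2): c = -1.3150 + -0.6400i → escape time 3
(row=4, col=3): c = -1.1375 + -0.6400i → escape time 3
(row=4, col=4): c = -0.9600 + -0.6400i → escape time 4

Answer: 57999
67999
45799
33566
33334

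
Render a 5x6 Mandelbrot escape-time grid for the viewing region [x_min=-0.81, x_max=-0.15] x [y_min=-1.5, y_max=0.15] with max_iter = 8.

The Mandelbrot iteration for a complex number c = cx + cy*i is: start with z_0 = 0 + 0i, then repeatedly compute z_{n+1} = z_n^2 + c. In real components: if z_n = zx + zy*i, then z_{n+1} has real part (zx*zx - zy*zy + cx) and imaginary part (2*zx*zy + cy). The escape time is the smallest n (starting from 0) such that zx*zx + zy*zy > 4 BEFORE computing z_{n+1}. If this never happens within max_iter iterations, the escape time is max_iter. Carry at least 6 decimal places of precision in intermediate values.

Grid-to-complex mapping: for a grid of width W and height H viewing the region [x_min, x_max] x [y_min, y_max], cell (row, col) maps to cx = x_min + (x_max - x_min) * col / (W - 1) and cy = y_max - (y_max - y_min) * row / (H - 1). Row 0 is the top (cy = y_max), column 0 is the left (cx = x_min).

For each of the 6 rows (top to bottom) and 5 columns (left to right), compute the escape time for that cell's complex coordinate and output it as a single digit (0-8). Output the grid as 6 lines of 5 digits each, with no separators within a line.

Answer: 88888
88888
68888
44588
33334
22222

Derivation:
(row=0, col=0): c = -0.8100 + 0.1500i → escape time 8
(row=0, col=1): c = -0.6450 + 0.1500i → escape time 8
(row=0, col=2): c = -0.4800 + 0.1500i → escape time 8
(row=0, col=3): c = -0.3150 + 0.1500i → escape time 8
(row=0, col=4): c = -0.1500 + 0.1500i → escape time 8
(row=1, col=0): c = -0.8100 + -0.1800i → escape time 8
(row=1, col=1): c = -0.6450 + -0.1800i → escape time 8
(row=1, col=2): c = -0.4800 + -0.1800i → escape time 8
(row=1, col=3): c = -0.3150 + -0.1800i → escape time 8
(row=1, col=4): c = -0.1500 + -0.1800i → escape time 8
(row=2, col=0): c = -0.8100 + -0.5100i → escape time 6
(row=2, col=1): c = -0.6450 + -0.5100i → escape time 8
(row=2, col=2): c = -0.4800 + -0.5100i → escape time 8
(row=2, col=3): c = -0.3150 + -0.5100i → escape time 8
(row=2, col=4): c = -0.1500 + -0.5100i → escape time 8
(row=3, col=0): c = -0.8100 + -0.8400i → escape time 4
(row=3, col=1): c = -0.6450 + -0.8400i → escape time 4
(row=3, col=2): c = -0.4800 + -0.8400i → escape time 5
(row=3, col=3): c = -0.3150 + -0.8400i → escape time 8
(row=3, col=4): c = -0.1500 + -0.8400i → escape time 8
(row=4, col=0): c = -0.8100 + -1.1700i → escape time 3
(row=4, col=1): c = -0.6450 + -1.1700i → escape time 3
(row=4, col=2): c = -0.4800 + -1.1700i → escape time 3
(row=4, col=3): c = -0.3150 + -1.1700i → escape time 3
(row=4, col=4): c = -0.1500 + -1.1700i → escape time 4
(row=5, col=0): c = -0.8100 + -1.5000i → escape time 2
(row=5, col=1): c = -0.6450 + -1.5000i → escape time 2
(row=5, col=2): c = -0.4800 + -1.5000i → escape time 2
(row=5, col=3): c = -0.3150 + -1.5000i → escape time 2
(row=5, col=4): c = -0.1500 + -1.5000i → escape time 2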